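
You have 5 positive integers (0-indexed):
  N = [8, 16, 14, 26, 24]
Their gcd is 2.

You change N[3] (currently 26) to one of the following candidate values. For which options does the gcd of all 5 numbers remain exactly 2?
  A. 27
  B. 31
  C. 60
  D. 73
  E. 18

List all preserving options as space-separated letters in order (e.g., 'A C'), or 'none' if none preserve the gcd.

Old gcd = 2; gcd of others (without N[3]) = 2
New gcd for candidate v: gcd(2, v). Preserves old gcd iff gcd(2, v) = 2.
  Option A: v=27, gcd(2,27)=1 -> changes
  Option B: v=31, gcd(2,31)=1 -> changes
  Option C: v=60, gcd(2,60)=2 -> preserves
  Option D: v=73, gcd(2,73)=1 -> changes
  Option E: v=18, gcd(2,18)=2 -> preserves

Answer: C E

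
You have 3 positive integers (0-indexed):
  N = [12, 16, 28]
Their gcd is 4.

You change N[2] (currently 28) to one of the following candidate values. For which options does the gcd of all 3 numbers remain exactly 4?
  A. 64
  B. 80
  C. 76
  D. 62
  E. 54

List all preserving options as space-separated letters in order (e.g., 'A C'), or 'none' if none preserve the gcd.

Old gcd = 4; gcd of others (without N[2]) = 4
New gcd for candidate v: gcd(4, v). Preserves old gcd iff gcd(4, v) = 4.
  Option A: v=64, gcd(4,64)=4 -> preserves
  Option B: v=80, gcd(4,80)=4 -> preserves
  Option C: v=76, gcd(4,76)=4 -> preserves
  Option D: v=62, gcd(4,62)=2 -> changes
  Option E: v=54, gcd(4,54)=2 -> changes

Answer: A B C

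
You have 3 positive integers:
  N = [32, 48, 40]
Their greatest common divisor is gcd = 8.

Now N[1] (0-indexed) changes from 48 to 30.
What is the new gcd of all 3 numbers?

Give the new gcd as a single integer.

Numbers: [32, 48, 40], gcd = 8
Change: index 1, 48 -> 30
gcd of the OTHER numbers (without index 1): gcd([32, 40]) = 8
New gcd = gcd(g_others, new_val) = gcd(8, 30) = 2

Answer: 2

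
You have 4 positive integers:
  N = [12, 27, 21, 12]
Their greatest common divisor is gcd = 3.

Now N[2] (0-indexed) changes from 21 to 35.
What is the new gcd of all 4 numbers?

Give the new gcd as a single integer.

Answer: 1

Derivation:
Numbers: [12, 27, 21, 12], gcd = 3
Change: index 2, 21 -> 35
gcd of the OTHER numbers (without index 2): gcd([12, 27, 12]) = 3
New gcd = gcd(g_others, new_val) = gcd(3, 35) = 1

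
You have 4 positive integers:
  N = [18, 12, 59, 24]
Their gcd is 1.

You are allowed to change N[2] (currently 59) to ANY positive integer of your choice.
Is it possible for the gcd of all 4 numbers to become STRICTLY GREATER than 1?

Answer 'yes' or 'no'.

Answer: yes

Derivation:
Current gcd = 1
gcd of all OTHER numbers (without N[2]=59): gcd([18, 12, 24]) = 6
The new gcd after any change is gcd(6, new_value).
This can be at most 6.
Since 6 > old gcd 1, the gcd CAN increase (e.g., set N[2] = 6).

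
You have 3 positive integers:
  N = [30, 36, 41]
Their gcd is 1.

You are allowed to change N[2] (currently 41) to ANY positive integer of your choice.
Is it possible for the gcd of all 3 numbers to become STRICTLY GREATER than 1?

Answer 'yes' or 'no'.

Answer: yes

Derivation:
Current gcd = 1
gcd of all OTHER numbers (without N[2]=41): gcd([30, 36]) = 6
The new gcd after any change is gcd(6, new_value).
This can be at most 6.
Since 6 > old gcd 1, the gcd CAN increase (e.g., set N[2] = 6).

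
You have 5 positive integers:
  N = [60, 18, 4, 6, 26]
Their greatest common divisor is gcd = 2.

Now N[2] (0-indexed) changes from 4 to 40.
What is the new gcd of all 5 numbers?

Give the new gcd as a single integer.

Numbers: [60, 18, 4, 6, 26], gcd = 2
Change: index 2, 4 -> 40
gcd of the OTHER numbers (without index 2): gcd([60, 18, 6, 26]) = 2
New gcd = gcd(g_others, new_val) = gcd(2, 40) = 2

Answer: 2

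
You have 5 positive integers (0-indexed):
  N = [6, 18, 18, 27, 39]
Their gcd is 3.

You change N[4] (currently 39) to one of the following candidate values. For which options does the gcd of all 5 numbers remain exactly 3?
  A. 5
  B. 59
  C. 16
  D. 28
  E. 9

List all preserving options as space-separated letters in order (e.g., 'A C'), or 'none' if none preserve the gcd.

Old gcd = 3; gcd of others (without N[4]) = 3
New gcd for candidate v: gcd(3, v). Preserves old gcd iff gcd(3, v) = 3.
  Option A: v=5, gcd(3,5)=1 -> changes
  Option B: v=59, gcd(3,59)=1 -> changes
  Option C: v=16, gcd(3,16)=1 -> changes
  Option D: v=28, gcd(3,28)=1 -> changes
  Option E: v=9, gcd(3,9)=3 -> preserves

Answer: E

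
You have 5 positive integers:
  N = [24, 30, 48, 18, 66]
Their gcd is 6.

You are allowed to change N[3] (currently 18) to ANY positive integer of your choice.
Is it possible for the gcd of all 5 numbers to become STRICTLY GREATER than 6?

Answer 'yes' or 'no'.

Current gcd = 6
gcd of all OTHER numbers (without N[3]=18): gcd([24, 30, 48, 66]) = 6
The new gcd after any change is gcd(6, new_value).
This can be at most 6.
Since 6 = old gcd 6, the gcd can only stay the same or decrease.

Answer: no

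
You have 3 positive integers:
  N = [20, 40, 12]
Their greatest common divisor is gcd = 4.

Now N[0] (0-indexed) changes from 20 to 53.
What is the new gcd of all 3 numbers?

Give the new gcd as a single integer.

Numbers: [20, 40, 12], gcd = 4
Change: index 0, 20 -> 53
gcd of the OTHER numbers (without index 0): gcd([40, 12]) = 4
New gcd = gcd(g_others, new_val) = gcd(4, 53) = 1

Answer: 1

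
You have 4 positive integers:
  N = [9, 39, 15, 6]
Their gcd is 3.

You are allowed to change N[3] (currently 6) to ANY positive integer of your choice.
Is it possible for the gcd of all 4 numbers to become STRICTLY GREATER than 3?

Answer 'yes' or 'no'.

Current gcd = 3
gcd of all OTHER numbers (without N[3]=6): gcd([9, 39, 15]) = 3
The new gcd after any change is gcd(3, new_value).
This can be at most 3.
Since 3 = old gcd 3, the gcd can only stay the same or decrease.

Answer: no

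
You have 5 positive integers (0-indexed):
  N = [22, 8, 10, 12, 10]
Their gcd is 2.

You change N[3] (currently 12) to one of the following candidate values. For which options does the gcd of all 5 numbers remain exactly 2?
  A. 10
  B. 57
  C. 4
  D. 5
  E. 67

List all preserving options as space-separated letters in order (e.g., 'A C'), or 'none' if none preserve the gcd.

Old gcd = 2; gcd of others (without N[3]) = 2
New gcd for candidate v: gcd(2, v). Preserves old gcd iff gcd(2, v) = 2.
  Option A: v=10, gcd(2,10)=2 -> preserves
  Option B: v=57, gcd(2,57)=1 -> changes
  Option C: v=4, gcd(2,4)=2 -> preserves
  Option D: v=5, gcd(2,5)=1 -> changes
  Option E: v=67, gcd(2,67)=1 -> changes

Answer: A C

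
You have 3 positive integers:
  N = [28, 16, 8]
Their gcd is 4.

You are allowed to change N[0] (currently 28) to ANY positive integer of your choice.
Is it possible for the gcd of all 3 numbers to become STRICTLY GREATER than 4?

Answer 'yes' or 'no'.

Current gcd = 4
gcd of all OTHER numbers (without N[0]=28): gcd([16, 8]) = 8
The new gcd after any change is gcd(8, new_value).
This can be at most 8.
Since 8 > old gcd 4, the gcd CAN increase (e.g., set N[0] = 8).

Answer: yes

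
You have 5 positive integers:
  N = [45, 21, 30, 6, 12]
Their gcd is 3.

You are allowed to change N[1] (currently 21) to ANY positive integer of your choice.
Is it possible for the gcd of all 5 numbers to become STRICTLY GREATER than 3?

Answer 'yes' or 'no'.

Current gcd = 3
gcd of all OTHER numbers (without N[1]=21): gcd([45, 30, 6, 12]) = 3
The new gcd after any change is gcd(3, new_value).
This can be at most 3.
Since 3 = old gcd 3, the gcd can only stay the same or decrease.

Answer: no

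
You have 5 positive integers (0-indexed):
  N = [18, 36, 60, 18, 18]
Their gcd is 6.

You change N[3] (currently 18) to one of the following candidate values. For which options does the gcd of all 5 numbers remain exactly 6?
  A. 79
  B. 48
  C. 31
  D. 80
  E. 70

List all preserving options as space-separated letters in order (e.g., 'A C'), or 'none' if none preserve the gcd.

Answer: B

Derivation:
Old gcd = 6; gcd of others (without N[3]) = 6
New gcd for candidate v: gcd(6, v). Preserves old gcd iff gcd(6, v) = 6.
  Option A: v=79, gcd(6,79)=1 -> changes
  Option B: v=48, gcd(6,48)=6 -> preserves
  Option C: v=31, gcd(6,31)=1 -> changes
  Option D: v=80, gcd(6,80)=2 -> changes
  Option E: v=70, gcd(6,70)=2 -> changes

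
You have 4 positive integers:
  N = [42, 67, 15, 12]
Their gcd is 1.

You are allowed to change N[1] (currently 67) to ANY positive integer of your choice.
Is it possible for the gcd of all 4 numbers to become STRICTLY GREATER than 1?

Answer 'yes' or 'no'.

Answer: yes

Derivation:
Current gcd = 1
gcd of all OTHER numbers (without N[1]=67): gcd([42, 15, 12]) = 3
The new gcd after any change is gcd(3, new_value).
This can be at most 3.
Since 3 > old gcd 1, the gcd CAN increase (e.g., set N[1] = 3).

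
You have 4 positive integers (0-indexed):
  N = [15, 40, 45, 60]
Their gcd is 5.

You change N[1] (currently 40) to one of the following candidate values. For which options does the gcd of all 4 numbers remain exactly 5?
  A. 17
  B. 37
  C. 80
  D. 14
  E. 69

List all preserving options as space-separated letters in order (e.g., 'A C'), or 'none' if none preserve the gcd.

Answer: C

Derivation:
Old gcd = 5; gcd of others (without N[1]) = 15
New gcd for candidate v: gcd(15, v). Preserves old gcd iff gcd(15, v) = 5.
  Option A: v=17, gcd(15,17)=1 -> changes
  Option B: v=37, gcd(15,37)=1 -> changes
  Option C: v=80, gcd(15,80)=5 -> preserves
  Option D: v=14, gcd(15,14)=1 -> changes
  Option E: v=69, gcd(15,69)=3 -> changes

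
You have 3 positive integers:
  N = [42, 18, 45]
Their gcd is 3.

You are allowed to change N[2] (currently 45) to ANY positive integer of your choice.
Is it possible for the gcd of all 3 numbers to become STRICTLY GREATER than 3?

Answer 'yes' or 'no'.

Current gcd = 3
gcd of all OTHER numbers (without N[2]=45): gcd([42, 18]) = 6
The new gcd after any change is gcd(6, new_value).
This can be at most 6.
Since 6 > old gcd 3, the gcd CAN increase (e.g., set N[2] = 6).

Answer: yes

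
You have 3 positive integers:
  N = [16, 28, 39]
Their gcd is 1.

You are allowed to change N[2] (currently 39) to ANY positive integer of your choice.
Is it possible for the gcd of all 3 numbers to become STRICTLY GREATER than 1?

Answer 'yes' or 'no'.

Answer: yes

Derivation:
Current gcd = 1
gcd of all OTHER numbers (without N[2]=39): gcd([16, 28]) = 4
The new gcd after any change is gcd(4, new_value).
This can be at most 4.
Since 4 > old gcd 1, the gcd CAN increase (e.g., set N[2] = 4).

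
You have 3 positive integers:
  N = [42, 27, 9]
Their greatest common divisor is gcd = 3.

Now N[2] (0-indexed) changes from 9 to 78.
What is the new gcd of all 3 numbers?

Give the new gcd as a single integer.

Answer: 3

Derivation:
Numbers: [42, 27, 9], gcd = 3
Change: index 2, 9 -> 78
gcd of the OTHER numbers (without index 2): gcd([42, 27]) = 3
New gcd = gcd(g_others, new_val) = gcd(3, 78) = 3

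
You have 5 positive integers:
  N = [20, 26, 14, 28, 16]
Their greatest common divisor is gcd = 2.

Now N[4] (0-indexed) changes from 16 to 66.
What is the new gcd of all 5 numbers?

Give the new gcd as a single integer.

Answer: 2

Derivation:
Numbers: [20, 26, 14, 28, 16], gcd = 2
Change: index 4, 16 -> 66
gcd of the OTHER numbers (without index 4): gcd([20, 26, 14, 28]) = 2
New gcd = gcd(g_others, new_val) = gcd(2, 66) = 2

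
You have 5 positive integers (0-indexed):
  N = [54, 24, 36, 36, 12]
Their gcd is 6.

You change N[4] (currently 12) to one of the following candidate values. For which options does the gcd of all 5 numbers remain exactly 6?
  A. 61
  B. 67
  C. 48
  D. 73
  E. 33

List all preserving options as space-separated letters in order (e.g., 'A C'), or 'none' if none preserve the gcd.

Old gcd = 6; gcd of others (without N[4]) = 6
New gcd for candidate v: gcd(6, v). Preserves old gcd iff gcd(6, v) = 6.
  Option A: v=61, gcd(6,61)=1 -> changes
  Option B: v=67, gcd(6,67)=1 -> changes
  Option C: v=48, gcd(6,48)=6 -> preserves
  Option D: v=73, gcd(6,73)=1 -> changes
  Option E: v=33, gcd(6,33)=3 -> changes

Answer: C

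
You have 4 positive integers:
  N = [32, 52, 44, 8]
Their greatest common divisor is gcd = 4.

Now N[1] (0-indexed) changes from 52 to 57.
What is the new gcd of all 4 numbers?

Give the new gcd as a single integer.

Answer: 1

Derivation:
Numbers: [32, 52, 44, 8], gcd = 4
Change: index 1, 52 -> 57
gcd of the OTHER numbers (without index 1): gcd([32, 44, 8]) = 4
New gcd = gcd(g_others, new_val) = gcd(4, 57) = 1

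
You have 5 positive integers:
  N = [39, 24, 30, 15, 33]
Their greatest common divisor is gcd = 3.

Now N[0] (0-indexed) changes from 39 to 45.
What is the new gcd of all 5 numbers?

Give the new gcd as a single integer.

Answer: 3

Derivation:
Numbers: [39, 24, 30, 15, 33], gcd = 3
Change: index 0, 39 -> 45
gcd of the OTHER numbers (without index 0): gcd([24, 30, 15, 33]) = 3
New gcd = gcd(g_others, new_val) = gcd(3, 45) = 3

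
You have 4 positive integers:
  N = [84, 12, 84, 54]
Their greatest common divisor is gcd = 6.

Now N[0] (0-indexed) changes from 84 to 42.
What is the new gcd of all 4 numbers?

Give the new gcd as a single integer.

Numbers: [84, 12, 84, 54], gcd = 6
Change: index 0, 84 -> 42
gcd of the OTHER numbers (without index 0): gcd([12, 84, 54]) = 6
New gcd = gcd(g_others, new_val) = gcd(6, 42) = 6

Answer: 6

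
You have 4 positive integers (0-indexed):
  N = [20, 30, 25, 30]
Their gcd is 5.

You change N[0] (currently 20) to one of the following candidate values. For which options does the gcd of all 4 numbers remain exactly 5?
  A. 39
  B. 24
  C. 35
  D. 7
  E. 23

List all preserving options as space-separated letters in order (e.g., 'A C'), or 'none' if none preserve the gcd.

Answer: C

Derivation:
Old gcd = 5; gcd of others (without N[0]) = 5
New gcd for candidate v: gcd(5, v). Preserves old gcd iff gcd(5, v) = 5.
  Option A: v=39, gcd(5,39)=1 -> changes
  Option B: v=24, gcd(5,24)=1 -> changes
  Option C: v=35, gcd(5,35)=5 -> preserves
  Option D: v=7, gcd(5,7)=1 -> changes
  Option E: v=23, gcd(5,23)=1 -> changes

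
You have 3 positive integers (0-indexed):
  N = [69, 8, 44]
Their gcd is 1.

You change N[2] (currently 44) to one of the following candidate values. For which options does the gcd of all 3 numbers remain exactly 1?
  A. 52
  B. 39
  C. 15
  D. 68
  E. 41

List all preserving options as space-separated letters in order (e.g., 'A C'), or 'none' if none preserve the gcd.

Answer: A B C D E

Derivation:
Old gcd = 1; gcd of others (without N[2]) = 1
New gcd for candidate v: gcd(1, v). Preserves old gcd iff gcd(1, v) = 1.
  Option A: v=52, gcd(1,52)=1 -> preserves
  Option B: v=39, gcd(1,39)=1 -> preserves
  Option C: v=15, gcd(1,15)=1 -> preserves
  Option D: v=68, gcd(1,68)=1 -> preserves
  Option E: v=41, gcd(1,41)=1 -> preserves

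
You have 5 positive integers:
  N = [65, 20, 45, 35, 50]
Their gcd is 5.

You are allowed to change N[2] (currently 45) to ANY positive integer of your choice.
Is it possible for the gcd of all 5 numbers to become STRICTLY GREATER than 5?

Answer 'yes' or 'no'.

Answer: no

Derivation:
Current gcd = 5
gcd of all OTHER numbers (without N[2]=45): gcd([65, 20, 35, 50]) = 5
The new gcd after any change is gcd(5, new_value).
This can be at most 5.
Since 5 = old gcd 5, the gcd can only stay the same or decrease.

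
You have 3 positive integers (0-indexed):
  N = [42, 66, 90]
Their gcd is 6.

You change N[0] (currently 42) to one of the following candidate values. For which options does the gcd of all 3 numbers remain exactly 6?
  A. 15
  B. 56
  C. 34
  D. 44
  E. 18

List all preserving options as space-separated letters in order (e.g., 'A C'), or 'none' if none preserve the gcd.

Old gcd = 6; gcd of others (without N[0]) = 6
New gcd for candidate v: gcd(6, v). Preserves old gcd iff gcd(6, v) = 6.
  Option A: v=15, gcd(6,15)=3 -> changes
  Option B: v=56, gcd(6,56)=2 -> changes
  Option C: v=34, gcd(6,34)=2 -> changes
  Option D: v=44, gcd(6,44)=2 -> changes
  Option E: v=18, gcd(6,18)=6 -> preserves

Answer: E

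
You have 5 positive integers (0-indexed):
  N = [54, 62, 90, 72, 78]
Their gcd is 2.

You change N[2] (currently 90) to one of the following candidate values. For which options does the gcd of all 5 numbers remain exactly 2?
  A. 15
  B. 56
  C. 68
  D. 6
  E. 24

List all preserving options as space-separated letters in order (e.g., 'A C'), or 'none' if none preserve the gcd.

Old gcd = 2; gcd of others (without N[2]) = 2
New gcd for candidate v: gcd(2, v). Preserves old gcd iff gcd(2, v) = 2.
  Option A: v=15, gcd(2,15)=1 -> changes
  Option B: v=56, gcd(2,56)=2 -> preserves
  Option C: v=68, gcd(2,68)=2 -> preserves
  Option D: v=6, gcd(2,6)=2 -> preserves
  Option E: v=24, gcd(2,24)=2 -> preserves

Answer: B C D E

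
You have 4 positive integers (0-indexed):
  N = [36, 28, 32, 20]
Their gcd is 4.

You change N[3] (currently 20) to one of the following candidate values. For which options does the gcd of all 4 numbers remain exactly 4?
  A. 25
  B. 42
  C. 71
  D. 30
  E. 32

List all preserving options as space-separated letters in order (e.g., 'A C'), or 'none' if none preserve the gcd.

Old gcd = 4; gcd of others (without N[3]) = 4
New gcd for candidate v: gcd(4, v). Preserves old gcd iff gcd(4, v) = 4.
  Option A: v=25, gcd(4,25)=1 -> changes
  Option B: v=42, gcd(4,42)=2 -> changes
  Option C: v=71, gcd(4,71)=1 -> changes
  Option D: v=30, gcd(4,30)=2 -> changes
  Option E: v=32, gcd(4,32)=4 -> preserves

Answer: E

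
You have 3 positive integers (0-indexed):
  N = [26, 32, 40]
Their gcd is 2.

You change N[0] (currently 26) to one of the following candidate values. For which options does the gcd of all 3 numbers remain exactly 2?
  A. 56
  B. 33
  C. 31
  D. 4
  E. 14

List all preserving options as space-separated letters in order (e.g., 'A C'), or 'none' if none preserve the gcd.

Answer: E

Derivation:
Old gcd = 2; gcd of others (without N[0]) = 8
New gcd for candidate v: gcd(8, v). Preserves old gcd iff gcd(8, v) = 2.
  Option A: v=56, gcd(8,56)=8 -> changes
  Option B: v=33, gcd(8,33)=1 -> changes
  Option C: v=31, gcd(8,31)=1 -> changes
  Option D: v=4, gcd(8,4)=4 -> changes
  Option E: v=14, gcd(8,14)=2 -> preserves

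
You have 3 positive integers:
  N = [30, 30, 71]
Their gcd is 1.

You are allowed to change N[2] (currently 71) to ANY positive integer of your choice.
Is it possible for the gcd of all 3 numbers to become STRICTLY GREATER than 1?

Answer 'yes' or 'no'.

Current gcd = 1
gcd of all OTHER numbers (without N[2]=71): gcd([30, 30]) = 30
The new gcd after any change is gcd(30, new_value).
This can be at most 30.
Since 30 > old gcd 1, the gcd CAN increase (e.g., set N[2] = 30).

Answer: yes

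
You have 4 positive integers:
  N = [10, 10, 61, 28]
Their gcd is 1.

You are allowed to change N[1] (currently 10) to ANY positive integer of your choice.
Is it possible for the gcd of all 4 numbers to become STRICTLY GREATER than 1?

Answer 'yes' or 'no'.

Answer: no

Derivation:
Current gcd = 1
gcd of all OTHER numbers (without N[1]=10): gcd([10, 61, 28]) = 1
The new gcd after any change is gcd(1, new_value).
This can be at most 1.
Since 1 = old gcd 1, the gcd can only stay the same or decrease.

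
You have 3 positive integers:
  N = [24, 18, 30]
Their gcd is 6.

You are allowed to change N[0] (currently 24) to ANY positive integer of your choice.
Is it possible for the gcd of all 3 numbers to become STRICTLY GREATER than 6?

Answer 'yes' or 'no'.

Current gcd = 6
gcd of all OTHER numbers (without N[0]=24): gcd([18, 30]) = 6
The new gcd after any change is gcd(6, new_value).
This can be at most 6.
Since 6 = old gcd 6, the gcd can only stay the same or decrease.

Answer: no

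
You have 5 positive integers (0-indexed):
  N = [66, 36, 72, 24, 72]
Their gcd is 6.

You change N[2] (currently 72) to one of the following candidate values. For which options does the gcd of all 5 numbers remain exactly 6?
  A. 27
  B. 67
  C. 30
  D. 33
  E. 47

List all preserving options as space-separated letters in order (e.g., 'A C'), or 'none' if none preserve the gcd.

Answer: C

Derivation:
Old gcd = 6; gcd of others (without N[2]) = 6
New gcd for candidate v: gcd(6, v). Preserves old gcd iff gcd(6, v) = 6.
  Option A: v=27, gcd(6,27)=3 -> changes
  Option B: v=67, gcd(6,67)=1 -> changes
  Option C: v=30, gcd(6,30)=6 -> preserves
  Option D: v=33, gcd(6,33)=3 -> changes
  Option E: v=47, gcd(6,47)=1 -> changes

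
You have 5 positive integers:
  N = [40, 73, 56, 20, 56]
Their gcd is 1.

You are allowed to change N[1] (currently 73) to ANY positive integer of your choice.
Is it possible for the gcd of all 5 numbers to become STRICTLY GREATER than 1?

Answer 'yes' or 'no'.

Current gcd = 1
gcd of all OTHER numbers (without N[1]=73): gcd([40, 56, 20, 56]) = 4
The new gcd after any change is gcd(4, new_value).
This can be at most 4.
Since 4 > old gcd 1, the gcd CAN increase (e.g., set N[1] = 4).

Answer: yes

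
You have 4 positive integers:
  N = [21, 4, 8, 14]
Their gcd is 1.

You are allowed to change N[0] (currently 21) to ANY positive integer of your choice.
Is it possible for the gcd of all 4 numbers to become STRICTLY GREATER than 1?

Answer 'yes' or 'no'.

Answer: yes

Derivation:
Current gcd = 1
gcd of all OTHER numbers (without N[0]=21): gcd([4, 8, 14]) = 2
The new gcd after any change is gcd(2, new_value).
This can be at most 2.
Since 2 > old gcd 1, the gcd CAN increase (e.g., set N[0] = 2).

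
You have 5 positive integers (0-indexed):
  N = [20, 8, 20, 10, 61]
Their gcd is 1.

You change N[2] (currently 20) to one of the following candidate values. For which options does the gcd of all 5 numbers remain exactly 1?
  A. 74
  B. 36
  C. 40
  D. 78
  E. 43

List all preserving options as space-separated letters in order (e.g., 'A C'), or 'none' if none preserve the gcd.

Old gcd = 1; gcd of others (without N[2]) = 1
New gcd for candidate v: gcd(1, v). Preserves old gcd iff gcd(1, v) = 1.
  Option A: v=74, gcd(1,74)=1 -> preserves
  Option B: v=36, gcd(1,36)=1 -> preserves
  Option C: v=40, gcd(1,40)=1 -> preserves
  Option D: v=78, gcd(1,78)=1 -> preserves
  Option E: v=43, gcd(1,43)=1 -> preserves

Answer: A B C D E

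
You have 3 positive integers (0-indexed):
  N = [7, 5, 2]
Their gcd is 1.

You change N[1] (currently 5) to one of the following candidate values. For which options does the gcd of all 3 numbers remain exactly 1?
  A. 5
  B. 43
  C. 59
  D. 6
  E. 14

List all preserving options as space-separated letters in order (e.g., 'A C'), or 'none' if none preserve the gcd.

Old gcd = 1; gcd of others (without N[1]) = 1
New gcd for candidate v: gcd(1, v). Preserves old gcd iff gcd(1, v) = 1.
  Option A: v=5, gcd(1,5)=1 -> preserves
  Option B: v=43, gcd(1,43)=1 -> preserves
  Option C: v=59, gcd(1,59)=1 -> preserves
  Option D: v=6, gcd(1,6)=1 -> preserves
  Option E: v=14, gcd(1,14)=1 -> preserves

Answer: A B C D E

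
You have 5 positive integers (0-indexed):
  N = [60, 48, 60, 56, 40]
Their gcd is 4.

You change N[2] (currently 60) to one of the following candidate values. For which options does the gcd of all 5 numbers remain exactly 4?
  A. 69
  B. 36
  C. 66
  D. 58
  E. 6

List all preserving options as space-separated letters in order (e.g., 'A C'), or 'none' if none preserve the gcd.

Old gcd = 4; gcd of others (without N[2]) = 4
New gcd for candidate v: gcd(4, v). Preserves old gcd iff gcd(4, v) = 4.
  Option A: v=69, gcd(4,69)=1 -> changes
  Option B: v=36, gcd(4,36)=4 -> preserves
  Option C: v=66, gcd(4,66)=2 -> changes
  Option D: v=58, gcd(4,58)=2 -> changes
  Option E: v=6, gcd(4,6)=2 -> changes

Answer: B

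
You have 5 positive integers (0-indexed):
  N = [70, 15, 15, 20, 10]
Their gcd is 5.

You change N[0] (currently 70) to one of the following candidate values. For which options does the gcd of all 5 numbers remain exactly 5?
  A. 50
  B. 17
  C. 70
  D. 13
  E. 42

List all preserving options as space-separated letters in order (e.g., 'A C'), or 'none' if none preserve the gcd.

Answer: A C

Derivation:
Old gcd = 5; gcd of others (without N[0]) = 5
New gcd for candidate v: gcd(5, v). Preserves old gcd iff gcd(5, v) = 5.
  Option A: v=50, gcd(5,50)=5 -> preserves
  Option B: v=17, gcd(5,17)=1 -> changes
  Option C: v=70, gcd(5,70)=5 -> preserves
  Option D: v=13, gcd(5,13)=1 -> changes
  Option E: v=42, gcd(5,42)=1 -> changes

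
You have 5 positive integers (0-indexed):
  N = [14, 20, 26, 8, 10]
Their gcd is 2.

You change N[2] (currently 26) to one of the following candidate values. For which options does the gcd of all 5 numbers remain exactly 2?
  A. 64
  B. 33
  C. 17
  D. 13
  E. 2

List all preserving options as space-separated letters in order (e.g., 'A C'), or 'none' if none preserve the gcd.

Old gcd = 2; gcd of others (without N[2]) = 2
New gcd for candidate v: gcd(2, v). Preserves old gcd iff gcd(2, v) = 2.
  Option A: v=64, gcd(2,64)=2 -> preserves
  Option B: v=33, gcd(2,33)=1 -> changes
  Option C: v=17, gcd(2,17)=1 -> changes
  Option D: v=13, gcd(2,13)=1 -> changes
  Option E: v=2, gcd(2,2)=2 -> preserves

Answer: A E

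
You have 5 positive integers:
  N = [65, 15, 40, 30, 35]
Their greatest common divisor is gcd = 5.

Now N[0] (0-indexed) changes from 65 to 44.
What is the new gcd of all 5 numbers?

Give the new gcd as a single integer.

Numbers: [65, 15, 40, 30, 35], gcd = 5
Change: index 0, 65 -> 44
gcd of the OTHER numbers (without index 0): gcd([15, 40, 30, 35]) = 5
New gcd = gcd(g_others, new_val) = gcd(5, 44) = 1

Answer: 1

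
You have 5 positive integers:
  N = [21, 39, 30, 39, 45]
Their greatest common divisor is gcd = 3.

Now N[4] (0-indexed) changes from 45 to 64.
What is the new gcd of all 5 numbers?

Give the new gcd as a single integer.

Answer: 1

Derivation:
Numbers: [21, 39, 30, 39, 45], gcd = 3
Change: index 4, 45 -> 64
gcd of the OTHER numbers (without index 4): gcd([21, 39, 30, 39]) = 3
New gcd = gcd(g_others, new_val) = gcd(3, 64) = 1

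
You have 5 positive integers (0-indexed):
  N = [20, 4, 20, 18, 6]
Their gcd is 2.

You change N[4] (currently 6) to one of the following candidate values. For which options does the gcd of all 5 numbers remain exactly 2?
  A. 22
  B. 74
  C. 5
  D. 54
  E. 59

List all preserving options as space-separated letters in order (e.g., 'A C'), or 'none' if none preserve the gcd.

Answer: A B D

Derivation:
Old gcd = 2; gcd of others (without N[4]) = 2
New gcd for candidate v: gcd(2, v). Preserves old gcd iff gcd(2, v) = 2.
  Option A: v=22, gcd(2,22)=2 -> preserves
  Option B: v=74, gcd(2,74)=2 -> preserves
  Option C: v=5, gcd(2,5)=1 -> changes
  Option D: v=54, gcd(2,54)=2 -> preserves
  Option E: v=59, gcd(2,59)=1 -> changes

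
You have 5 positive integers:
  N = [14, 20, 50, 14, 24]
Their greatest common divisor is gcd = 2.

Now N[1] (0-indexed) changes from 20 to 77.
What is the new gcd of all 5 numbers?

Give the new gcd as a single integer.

Numbers: [14, 20, 50, 14, 24], gcd = 2
Change: index 1, 20 -> 77
gcd of the OTHER numbers (without index 1): gcd([14, 50, 14, 24]) = 2
New gcd = gcd(g_others, new_val) = gcd(2, 77) = 1

Answer: 1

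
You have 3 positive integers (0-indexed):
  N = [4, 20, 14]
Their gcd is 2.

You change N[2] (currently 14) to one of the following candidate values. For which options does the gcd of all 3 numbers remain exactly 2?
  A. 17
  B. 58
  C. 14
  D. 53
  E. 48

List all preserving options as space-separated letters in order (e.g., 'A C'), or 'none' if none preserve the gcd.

Old gcd = 2; gcd of others (without N[2]) = 4
New gcd for candidate v: gcd(4, v). Preserves old gcd iff gcd(4, v) = 2.
  Option A: v=17, gcd(4,17)=1 -> changes
  Option B: v=58, gcd(4,58)=2 -> preserves
  Option C: v=14, gcd(4,14)=2 -> preserves
  Option D: v=53, gcd(4,53)=1 -> changes
  Option E: v=48, gcd(4,48)=4 -> changes

Answer: B C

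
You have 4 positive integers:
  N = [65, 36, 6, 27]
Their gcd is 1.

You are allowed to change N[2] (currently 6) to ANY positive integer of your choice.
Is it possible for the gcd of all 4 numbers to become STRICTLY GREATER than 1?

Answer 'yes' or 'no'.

Current gcd = 1
gcd of all OTHER numbers (without N[2]=6): gcd([65, 36, 27]) = 1
The new gcd after any change is gcd(1, new_value).
This can be at most 1.
Since 1 = old gcd 1, the gcd can only stay the same or decrease.

Answer: no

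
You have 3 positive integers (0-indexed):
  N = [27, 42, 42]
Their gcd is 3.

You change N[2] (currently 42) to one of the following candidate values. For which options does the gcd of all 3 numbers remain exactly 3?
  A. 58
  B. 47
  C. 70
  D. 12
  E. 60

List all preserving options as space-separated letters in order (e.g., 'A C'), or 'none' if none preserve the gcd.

Old gcd = 3; gcd of others (without N[2]) = 3
New gcd for candidate v: gcd(3, v). Preserves old gcd iff gcd(3, v) = 3.
  Option A: v=58, gcd(3,58)=1 -> changes
  Option B: v=47, gcd(3,47)=1 -> changes
  Option C: v=70, gcd(3,70)=1 -> changes
  Option D: v=12, gcd(3,12)=3 -> preserves
  Option E: v=60, gcd(3,60)=3 -> preserves

Answer: D E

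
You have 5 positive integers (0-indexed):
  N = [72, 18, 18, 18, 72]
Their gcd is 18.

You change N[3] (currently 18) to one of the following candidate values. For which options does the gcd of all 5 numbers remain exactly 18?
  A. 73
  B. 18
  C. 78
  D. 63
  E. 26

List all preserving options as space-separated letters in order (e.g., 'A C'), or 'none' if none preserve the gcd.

Old gcd = 18; gcd of others (without N[3]) = 18
New gcd for candidate v: gcd(18, v). Preserves old gcd iff gcd(18, v) = 18.
  Option A: v=73, gcd(18,73)=1 -> changes
  Option B: v=18, gcd(18,18)=18 -> preserves
  Option C: v=78, gcd(18,78)=6 -> changes
  Option D: v=63, gcd(18,63)=9 -> changes
  Option E: v=26, gcd(18,26)=2 -> changes

Answer: B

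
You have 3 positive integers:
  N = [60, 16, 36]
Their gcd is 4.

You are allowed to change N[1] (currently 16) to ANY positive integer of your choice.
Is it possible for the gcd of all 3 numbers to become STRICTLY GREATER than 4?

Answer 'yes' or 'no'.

Current gcd = 4
gcd of all OTHER numbers (without N[1]=16): gcd([60, 36]) = 12
The new gcd after any change is gcd(12, new_value).
This can be at most 12.
Since 12 > old gcd 4, the gcd CAN increase (e.g., set N[1] = 12).

Answer: yes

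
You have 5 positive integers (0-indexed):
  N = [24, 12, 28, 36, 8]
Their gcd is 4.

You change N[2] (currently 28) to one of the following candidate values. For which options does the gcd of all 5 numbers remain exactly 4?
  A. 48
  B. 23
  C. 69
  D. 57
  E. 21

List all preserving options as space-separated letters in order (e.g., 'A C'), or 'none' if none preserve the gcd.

Old gcd = 4; gcd of others (without N[2]) = 4
New gcd for candidate v: gcd(4, v). Preserves old gcd iff gcd(4, v) = 4.
  Option A: v=48, gcd(4,48)=4 -> preserves
  Option B: v=23, gcd(4,23)=1 -> changes
  Option C: v=69, gcd(4,69)=1 -> changes
  Option D: v=57, gcd(4,57)=1 -> changes
  Option E: v=21, gcd(4,21)=1 -> changes

Answer: A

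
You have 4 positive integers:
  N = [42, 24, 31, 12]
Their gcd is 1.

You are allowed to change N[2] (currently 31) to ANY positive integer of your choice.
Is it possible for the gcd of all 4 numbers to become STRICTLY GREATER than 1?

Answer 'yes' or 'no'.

Answer: yes

Derivation:
Current gcd = 1
gcd of all OTHER numbers (without N[2]=31): gcd([42, 24, 12]) = 6
The new gcd after any change is gcd(6, new_value).
This can be at most 6.
Since 6 > old gcd 1, the gcd CAN increase (e.g., set N[2] = 6).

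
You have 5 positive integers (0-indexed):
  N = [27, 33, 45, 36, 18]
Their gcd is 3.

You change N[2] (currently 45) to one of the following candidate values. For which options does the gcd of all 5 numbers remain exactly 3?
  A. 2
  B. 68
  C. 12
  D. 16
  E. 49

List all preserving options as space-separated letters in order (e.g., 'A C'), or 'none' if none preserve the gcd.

Answer: C

Derivation:
Old gcd = 3; gcd of others (without N[2]) = 3
New gcd for candidate v: gcd(3, v). Preserves old gcd iff gcd(3, v) = 3.
  Option A: v=2, gcd(3,2)=1 -> changes
  Option B: v=68, gcd(3,68)=1 -> changes
  Option C: v=12, gcd(3,12)=3 -> preserves
  Option D: v=16, gcd(3,16)=1 -> changes
  Option E: v=49, gcd(3,49)=1 -> changes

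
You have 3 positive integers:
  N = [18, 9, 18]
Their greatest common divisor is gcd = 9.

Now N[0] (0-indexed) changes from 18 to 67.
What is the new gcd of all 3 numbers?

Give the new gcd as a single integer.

Answer: 1

Derivation:
Numbers: [18, 9, 18], gcd = 9
Change: index 0, 18 -> 67
gcd of the OTHER numbers (without index 0): gcd([9, 18]) = 9
New gcd = gcd(g_others, new_val) = gcd(9, 67) = 1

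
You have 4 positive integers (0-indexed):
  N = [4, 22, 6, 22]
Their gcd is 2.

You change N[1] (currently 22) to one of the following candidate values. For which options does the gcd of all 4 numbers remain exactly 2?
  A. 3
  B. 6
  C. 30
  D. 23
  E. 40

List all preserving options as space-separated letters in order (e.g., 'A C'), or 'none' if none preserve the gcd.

Answer: B C E

Derivation:
Old gcd = 2; gcd of others (without N[1]) = 2
New gcd for candidate v: gcd(2, v). Preserves old gcd iff gcd(2, v) = 2.
  Option A: v=3, gcd(2,3)=1 -> changes
  Option B: v=6, gcd(2,6)=2 -> preserves
  Option C: v=30, gcd(2,30)=2 -> preserves
  Option D: v=23, gcd(2,23)=1 -> changes
  Option E: v=40, gcd(2,40)=2 -> preserves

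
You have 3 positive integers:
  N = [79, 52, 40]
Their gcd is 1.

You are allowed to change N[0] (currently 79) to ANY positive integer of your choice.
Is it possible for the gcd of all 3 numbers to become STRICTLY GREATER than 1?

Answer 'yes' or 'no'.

Current gcd = 1
gcd of all OTHER numbers (without N[0]=79): gcd([52, 40]) = 4
The new gcd after any change is gcd(4, new_value).
This can be at most 4.
Since 4 > old gcd 1, the gcd CAN increase (e.g., set N[0] = 4).

Answer: yes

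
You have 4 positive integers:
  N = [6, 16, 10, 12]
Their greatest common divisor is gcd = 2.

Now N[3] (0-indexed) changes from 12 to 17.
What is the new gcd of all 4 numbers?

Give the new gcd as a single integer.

Numbers: [6, 16, 10, 12], gcd = 2
Change: index 3, 12 -> 17
gcd of the OTHER numbers (without index 3): gcd([6, 16, 10]) = 2
New gcd = gcd(g_others, new_val) = gcd(2, 17) = 1

Answer: 1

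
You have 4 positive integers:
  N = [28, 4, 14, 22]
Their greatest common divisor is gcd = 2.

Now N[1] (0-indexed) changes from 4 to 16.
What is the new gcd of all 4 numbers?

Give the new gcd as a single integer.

Answer: 2

Derivation:
Numbers: [28, 4, 14, 22], gcd = 2
Change: index 1, 4 -> 16
gcd of the OTHER numbers (without index 1): gcd([28, 14, 22]) = 2
New gcd = gcd(g_others, new_val) = gcd(2, 16) = 2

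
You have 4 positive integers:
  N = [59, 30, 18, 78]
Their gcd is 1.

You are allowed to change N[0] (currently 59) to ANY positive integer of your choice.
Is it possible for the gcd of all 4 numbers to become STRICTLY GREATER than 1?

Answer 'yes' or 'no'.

Answer: yes

Derivation:
Current gcd = 1
gcd of all OTHER numbers (without N[0]=59): gcd([30, 18, 78]) = 6
The new gcd after any change is gcd(6, new_value).
This can be at most 6.
Since 6 > old gcd 1, the gcd CAN increase (e.g., set N[0] = 6).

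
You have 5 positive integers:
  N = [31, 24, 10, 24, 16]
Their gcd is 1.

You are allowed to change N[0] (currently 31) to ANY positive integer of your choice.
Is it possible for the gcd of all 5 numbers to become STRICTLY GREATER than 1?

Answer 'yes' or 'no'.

Answer: yes

Derivation:
Current gcd = 1
gcd of all OTHER numbers (without N[0]=31): gcd([24, 10, 24, 16]) = 2
The new gcd after any change is gcd(2, new_value).
This can be at most 2.
Since 2 > old gcd 1, the gcd CAN increase (e.g., set N[0] = 2).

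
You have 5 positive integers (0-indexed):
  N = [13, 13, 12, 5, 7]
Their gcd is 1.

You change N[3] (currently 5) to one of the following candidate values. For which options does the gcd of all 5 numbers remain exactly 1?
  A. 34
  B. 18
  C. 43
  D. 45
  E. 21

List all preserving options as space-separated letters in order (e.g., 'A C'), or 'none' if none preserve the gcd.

Old gcd = 1; gcd of others (without N[3]) = 1
New gcd for candidate v: gcd(1, v). Preserves old gcd iff gcd(1, v) = 1.
  Option A: v=34, gcd(1,34)=1 -> preserves
  Option B: v=18, gcd(1,18)=1 -> preserves
  Option C: v=43, gcd(1,43)=1 -> preserves
  Option D: v=45, gcd(1,45)=1 -> preserves
  Option E: v=21, gcd(1,21)=1 -> preserves

Answer: A B C D E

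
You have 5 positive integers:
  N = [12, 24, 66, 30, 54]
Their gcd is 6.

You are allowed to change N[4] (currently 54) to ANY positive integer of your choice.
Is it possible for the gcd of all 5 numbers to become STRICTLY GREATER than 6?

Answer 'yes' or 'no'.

Current gcd = 6
gcd of all OTHER numbers (without N[4]=54): gcd([12, 24, 66, 30]) = 6
The new gcd after any change is gcd(6, new_value).
This can be at most 6.
Since 6 = old gcd 6, the gcd can only stay the same or decrease.

Answer: no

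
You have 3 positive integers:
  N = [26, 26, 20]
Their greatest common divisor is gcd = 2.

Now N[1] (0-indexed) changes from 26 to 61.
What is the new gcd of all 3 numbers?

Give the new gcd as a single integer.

Answer: 1

Derivation:
Numbers: [26, 26, 20], gcd = 2
Change: index 1, 26 -> 61
gcd of the OTHER numbers (without index 1): gcd([26, 20]) = 2
New gcd = gcd(g_others, new_val) = gcd(2, 61) = 1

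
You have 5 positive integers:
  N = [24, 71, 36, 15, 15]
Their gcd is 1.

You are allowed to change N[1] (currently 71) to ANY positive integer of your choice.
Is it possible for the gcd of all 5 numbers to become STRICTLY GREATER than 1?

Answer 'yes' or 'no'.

Answer: yes

Derivation:
Current gcd = 1
gcd of all OTHER numbers (without N[1]=71): gcd([24, 36, 15, 15]) = 3
The new gcd after any change is gcd(3, new_value).
This can be at most 3.
Since 3 > old gcd 1, the gcd CAN increase (e.g., set N[1] = 3).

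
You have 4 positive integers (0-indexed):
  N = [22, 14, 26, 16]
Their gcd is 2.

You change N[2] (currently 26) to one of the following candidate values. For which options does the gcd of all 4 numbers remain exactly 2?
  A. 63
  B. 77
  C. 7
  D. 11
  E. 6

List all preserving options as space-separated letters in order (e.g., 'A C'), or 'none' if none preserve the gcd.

Old gcd = 2; gcd of others (without N[2]) = 2
New gcd for candidate v: gcd(2, v). Preserves old gcd iff gcd(2, v) = 2.
  Option A: v=63, gcd(2,63)=1 -> changes
  Option B: v=77, gcd(2,77)=1 -> changes
  Option C: v=7, gcd(2,7)=1 -> changes
  Option D: v=11, gcd(2,11)=1 -> changes
  Option E: v=6, gcd(2,6)=2 -> preserves

Answer: E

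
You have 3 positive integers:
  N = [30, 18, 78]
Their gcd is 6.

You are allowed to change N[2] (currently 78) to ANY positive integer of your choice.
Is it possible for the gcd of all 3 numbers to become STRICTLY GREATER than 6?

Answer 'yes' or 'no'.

Answer: no

Derivation:
Current gcd = 6
gcd of all OTHER numbers (without N[2]=78): gcd([30, 18]) = 6
The new gcd after any change is gcd(6, new_value).
This can be at most 6.
Since 6 = old gcd 6, the gcd can only stay the same or decrease.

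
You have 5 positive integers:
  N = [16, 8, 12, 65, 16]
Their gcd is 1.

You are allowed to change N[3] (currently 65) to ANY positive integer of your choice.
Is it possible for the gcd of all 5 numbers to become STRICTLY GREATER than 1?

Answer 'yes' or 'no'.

Answer: yes

Derivation:
Current gcd = 1
gcd of all OTHER numbers (without N[3]=65): gcd([16, 8, 12, 16]) = 4
The new gcd after any change is gcd(4, new_value).
This can be at most 4.
Since 4 > old gcd 1, the gcd CAN increase (e.g., set N[3] = 4).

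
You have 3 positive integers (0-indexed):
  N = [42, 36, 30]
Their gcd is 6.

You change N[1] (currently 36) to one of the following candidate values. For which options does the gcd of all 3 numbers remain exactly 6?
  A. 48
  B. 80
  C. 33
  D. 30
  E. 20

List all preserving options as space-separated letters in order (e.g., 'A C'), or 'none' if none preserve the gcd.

Old gcd = 6; gcd of others (without N[1]) = 6
New gcd for candidate v: gcd(6, v). Preserves old gcd iff gcd(6, v) = 6.
  Option A: v=48, gcd(6,48)=6 -> preserves
  Option B: v=80, gcd(6,80)=2 -> changes
  Option C: v=33, gcd(6,33)=3 -> changes
  Option D: v=30, gcd(6,30)=6 -> preserves
  Option E: v=20, gcd(6,20)=2 -> changes

Answer: A D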